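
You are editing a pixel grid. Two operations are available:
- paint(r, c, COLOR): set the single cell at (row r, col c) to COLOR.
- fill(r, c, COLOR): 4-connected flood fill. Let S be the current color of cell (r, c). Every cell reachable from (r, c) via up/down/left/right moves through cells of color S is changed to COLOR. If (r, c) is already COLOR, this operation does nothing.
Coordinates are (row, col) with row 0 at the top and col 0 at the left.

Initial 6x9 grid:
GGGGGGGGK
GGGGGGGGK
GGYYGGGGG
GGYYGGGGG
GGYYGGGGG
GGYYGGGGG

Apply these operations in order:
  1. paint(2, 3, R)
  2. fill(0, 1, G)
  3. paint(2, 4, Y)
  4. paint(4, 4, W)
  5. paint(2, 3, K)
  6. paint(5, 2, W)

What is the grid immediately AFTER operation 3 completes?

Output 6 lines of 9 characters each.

After op 1 paint(2,3,R):
GGGGGGGGK
GGGGGGGGK
GGYRGGGGG
GGYYGGGGG
GGYYGGGGG
GGYYGGGGG
After op 2 fill(0,1,G) [0 cells changed]:
GGGGGGGGK
GGGGGGGGK
GGYRGGGGG
GGYYGGGGG
GGYYGGGGG
GGYYGGGGG
After op 3 paint(2,4,Y):
GGGGGGGGK
GGGGGGGGK
GGYRYGGGG
GGYYGGGGG
GGYYGGGGG
GGYYGGGGG

Answer: GGGGGGGGK
GGGGGGGGK
GGYRYGGGG
GGYYGGGGG
GGYYGGGGG
GGYYGGGGG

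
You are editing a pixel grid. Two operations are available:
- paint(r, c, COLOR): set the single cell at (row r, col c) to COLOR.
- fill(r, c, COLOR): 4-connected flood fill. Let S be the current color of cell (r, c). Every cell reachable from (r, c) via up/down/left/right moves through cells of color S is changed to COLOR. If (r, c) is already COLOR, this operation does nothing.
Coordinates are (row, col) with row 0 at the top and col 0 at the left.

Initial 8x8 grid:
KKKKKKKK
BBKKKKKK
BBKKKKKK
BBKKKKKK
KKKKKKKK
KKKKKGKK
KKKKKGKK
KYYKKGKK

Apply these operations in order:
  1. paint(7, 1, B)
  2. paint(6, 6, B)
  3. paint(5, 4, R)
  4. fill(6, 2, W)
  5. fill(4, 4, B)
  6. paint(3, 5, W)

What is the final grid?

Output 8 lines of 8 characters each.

Answer: BBBBBBBB
BBBBBBBB
BBBBBBBB
BBBBBWBB
BBBBBBBB
BBBBRGBB
BBBBBGBB
BBYBBGBB

Derivation:
After op 1 paint(7,1,B):
KKKKKKKK
BBKKKKKK
BBKKKKKK
BBKKKKKK
KKKKKKKK
KKKKKGKK
KKKKKGKK
KBYKKGKK
After op 2 paint(6,6,B):
KKKKKKKK
BBKKKKKK
BBKKKKKK
BBKKKKKK
KKKKKKKK
KKKKKGKK
KKKKKGBK
KBYKKGKK
After op 3 paint(5,4,R):
KKKKKKKK
BBKKKKKK
BBKKKKKK
BBKKKKKK
KKKKKKKK
KKKKRGKK
KKKKKGBK
KBYKKGKK
After op 4 fill(6,2,W) [51 cells changed]:
WWWWWWWW
BBWWWWWW
BBWWWWWW
BBWWWWWW
WWWWWWWW
WWWWRGWW
WWWWWGBW
WBYWWGWW
After op 5 fill(4,4,B) [51 cells changed]:
BBBBBBBB
BBBBBBBB
BBBBBBBB
BBBBBBBB
BBBBBBBB
BBBBRGBB
BBBBBGBB
BBYBBGBB
After op 6 paint(3,5,W):
BBBBBBBB
BBBBBBBB
BBBBBBBB
BBBBBWBB
BBBBBBBB
BBBBRGBB
BBBBBGBB
BBYBBGBB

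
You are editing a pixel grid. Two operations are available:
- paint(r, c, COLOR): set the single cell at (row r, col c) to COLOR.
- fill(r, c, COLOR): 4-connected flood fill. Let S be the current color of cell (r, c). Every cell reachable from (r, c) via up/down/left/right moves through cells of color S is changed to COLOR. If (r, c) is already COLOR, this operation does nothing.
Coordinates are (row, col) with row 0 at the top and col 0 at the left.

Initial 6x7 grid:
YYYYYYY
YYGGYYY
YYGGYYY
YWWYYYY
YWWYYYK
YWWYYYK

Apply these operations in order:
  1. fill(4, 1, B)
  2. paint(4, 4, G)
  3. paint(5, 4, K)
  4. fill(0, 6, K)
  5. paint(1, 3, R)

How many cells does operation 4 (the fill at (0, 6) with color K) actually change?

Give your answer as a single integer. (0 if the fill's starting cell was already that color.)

After op 1 fill(4,1,B) [6 cells changed]:
YYYYYYY
YYGGYYY
YYGGYYY
YBBYYYY
YBBYYYK
YBBYYYK
After op 2 paint(4,4,G):
YYYYYYY
YYGGYYY
YYGGYYY
YBBYYYY
YBBYGYK
YBBYYYK
After op 3 paint(5,4,K):
YYYYYYY
YYGGYYY
YYGGYYY
YBBYYYY
YBBYGYK
YBBYKYK
After op 4 fill(0,6,K) [28 cells changed]:
KKKKKKK
KKGGKKK
KKGGKKK
KBBKKKK
KBBKGKK
KBBKKKK

Answer: 28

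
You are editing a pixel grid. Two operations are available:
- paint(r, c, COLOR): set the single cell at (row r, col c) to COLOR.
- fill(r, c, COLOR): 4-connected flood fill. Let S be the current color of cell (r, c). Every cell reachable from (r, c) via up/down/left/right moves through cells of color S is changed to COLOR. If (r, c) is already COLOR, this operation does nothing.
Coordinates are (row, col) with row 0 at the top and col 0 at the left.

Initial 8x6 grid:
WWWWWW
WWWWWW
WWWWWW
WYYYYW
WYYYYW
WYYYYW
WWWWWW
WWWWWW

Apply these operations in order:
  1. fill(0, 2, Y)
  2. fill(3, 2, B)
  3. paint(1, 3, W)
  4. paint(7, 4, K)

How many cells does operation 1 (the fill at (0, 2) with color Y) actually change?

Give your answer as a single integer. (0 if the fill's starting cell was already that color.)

After op 1 fill(0,2,Y) [36 cells changed]:
YYYYYY
YYYYYY
YYYYYY
YYYYYY
YYYYYY
YYYYYY
YYYYYY
YYYYYY

Answer: 36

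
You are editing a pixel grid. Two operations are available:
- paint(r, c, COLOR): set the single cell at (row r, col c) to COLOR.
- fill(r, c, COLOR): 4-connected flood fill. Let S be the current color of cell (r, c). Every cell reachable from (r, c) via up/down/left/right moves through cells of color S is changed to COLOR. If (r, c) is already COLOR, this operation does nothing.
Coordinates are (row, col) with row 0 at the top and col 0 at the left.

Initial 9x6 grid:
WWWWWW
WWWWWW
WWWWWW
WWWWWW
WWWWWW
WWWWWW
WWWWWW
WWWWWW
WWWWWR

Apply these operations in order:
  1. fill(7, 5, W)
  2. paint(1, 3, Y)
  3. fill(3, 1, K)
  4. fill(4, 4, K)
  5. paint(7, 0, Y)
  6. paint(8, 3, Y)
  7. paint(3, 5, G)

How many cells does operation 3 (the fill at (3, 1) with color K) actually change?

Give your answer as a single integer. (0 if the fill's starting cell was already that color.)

Answer: 52

Derivation:
After op 1 fill(7,5,W) [0 cells changed]:
WWWWWW
WWWWWW
WWWWWW
WWWWWW
WWWWWW
WWWWWW
WWWWWW
WWWWWW
WWWWWR
After op 2 paint(1,3,Y):
WWWWWW
WWWYWW
WWWWWW
WWWWWW
WWWWWW
WWWWWW
WWWWWW
WWWWWW
WWWWWR
After op 3 fill(3,1,K) [52 cells changed]:
KKKKKK
KKKYKK
KKKKKK
KKKKKK
KKKKKK
KKKKKK
KKKKKK
KKKKKK
KKKKKR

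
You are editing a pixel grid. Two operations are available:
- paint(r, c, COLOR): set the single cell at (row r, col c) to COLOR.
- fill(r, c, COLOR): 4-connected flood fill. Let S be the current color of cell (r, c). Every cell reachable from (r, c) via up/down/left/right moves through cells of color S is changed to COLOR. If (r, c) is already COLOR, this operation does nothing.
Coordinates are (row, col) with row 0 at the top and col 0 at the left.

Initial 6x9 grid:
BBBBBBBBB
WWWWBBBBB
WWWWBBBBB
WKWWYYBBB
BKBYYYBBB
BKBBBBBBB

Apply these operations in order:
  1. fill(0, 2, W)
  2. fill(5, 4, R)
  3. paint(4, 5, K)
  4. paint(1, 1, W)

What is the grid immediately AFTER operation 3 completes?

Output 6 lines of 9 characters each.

After op 1 fill(0,2,W) [33 cells changed]:
WWWWWWWWW
WWWWWWWWW
WWWWWWWWW
WKWWYYWWW
BKWYYYWWW
BKWWWWWWW
After op 2 fill(5,4,R) [44 cells changed]:
RRRRRRRRR
RRRRRRRRR
RRRRRRRRR
RKRRYYRRR
BKRYYYRRR
BKRRRRRRR
After op 3 paint(4,5,K):
RRRRRRRRR
RRRRRRRRR
RRRRRRRRR
RKRRYYRRR
BKRYYKRRR
BKRRRRRRR

Answer: RRRRRRRRR
RRRRRRRRR
RRRRRRRRR
RKRRYYRRR
BKRYYKRRR
BKRRRRRRR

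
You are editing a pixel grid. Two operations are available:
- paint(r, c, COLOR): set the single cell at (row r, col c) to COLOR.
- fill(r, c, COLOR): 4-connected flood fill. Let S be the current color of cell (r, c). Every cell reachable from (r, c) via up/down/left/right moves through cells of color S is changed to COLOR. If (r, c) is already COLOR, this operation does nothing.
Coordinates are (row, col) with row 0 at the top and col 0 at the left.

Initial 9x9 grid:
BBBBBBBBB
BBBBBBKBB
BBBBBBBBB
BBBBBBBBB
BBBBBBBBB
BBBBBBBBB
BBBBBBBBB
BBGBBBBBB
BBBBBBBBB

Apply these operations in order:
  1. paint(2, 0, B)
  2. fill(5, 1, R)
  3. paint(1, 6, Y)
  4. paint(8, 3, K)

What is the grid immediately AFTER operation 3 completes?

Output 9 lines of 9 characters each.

After op 1 paint(2,0,B):
BBBBBBBBB
BBBBBBKBB
BBBBBBBBB
BBBBBBBBB
BBBBBBBBB
BBBBBBBBB
BBBBBBBBB
BBGBBBBBB
BBBBBBBBB
After op 2 fill(5,1,R) [79 cells changed]:
RRRRRRRRR
RRRRRRKRR
RRRRRRRRR
RRRRRRRRR
RRRRRRRRR
RRRRRRRRR
RRRRRRRRR
RRGRRRRRR
RRRRRRRRR
After op 3 paint(1,6,Y):
RRRRRRRRR
RRRRRRYRR
RRRRRRRRR
RRRRRRRRR
RRRRRRRRR
RRRRRRRRR
RRRRRRRRR
RRGRRRRRR
RRRRRRRRR

Answer: RRRRRRRRR
RRRRRRYRR
RRRRRRRRR
RRRRRRRRR
RRRRRRRRR
RRRRRRRRR
RRRRRRRRR
RRGRRRRRR
RRRRRRRRR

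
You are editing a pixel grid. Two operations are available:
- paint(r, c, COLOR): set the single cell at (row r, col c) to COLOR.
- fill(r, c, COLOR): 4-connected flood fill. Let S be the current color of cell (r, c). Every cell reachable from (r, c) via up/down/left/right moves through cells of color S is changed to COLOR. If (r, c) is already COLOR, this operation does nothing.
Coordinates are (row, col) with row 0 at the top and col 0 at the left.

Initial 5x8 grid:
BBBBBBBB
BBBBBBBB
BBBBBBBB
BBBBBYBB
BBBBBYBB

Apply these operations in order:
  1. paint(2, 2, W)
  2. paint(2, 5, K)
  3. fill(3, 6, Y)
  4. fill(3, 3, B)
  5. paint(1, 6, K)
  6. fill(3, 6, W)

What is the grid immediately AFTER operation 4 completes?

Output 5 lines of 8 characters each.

Answer: BBBBBBBB
BBBBBBBB
BBWBBKBB
BBBBBBBB
BBBBBBBB

Derivation:
After op 1 paint(2,2,W):
BBBBBBBB
BBBBBBBB
BBWBBBBB
BBBBBYBB
BBBBBYBB
After op 2 paint(2,5,K):
BBBBBBBB
BBBBBBBB
BBWBBKBB
BBBBBYBB
BBBBBYBB
After op 3 fill(3,6,Y) [36 cells changed]:
YYYYYYYY
YYYYYYYY
YYWYYKYY
YYYYYYYY
YYYYYYYY
After op 4 fill(3,3,B) [38 cells changed]:
BBBBBBBB
BBBBBBBB
BBWBBKBB
BBBBBBBB
BBBBBBBB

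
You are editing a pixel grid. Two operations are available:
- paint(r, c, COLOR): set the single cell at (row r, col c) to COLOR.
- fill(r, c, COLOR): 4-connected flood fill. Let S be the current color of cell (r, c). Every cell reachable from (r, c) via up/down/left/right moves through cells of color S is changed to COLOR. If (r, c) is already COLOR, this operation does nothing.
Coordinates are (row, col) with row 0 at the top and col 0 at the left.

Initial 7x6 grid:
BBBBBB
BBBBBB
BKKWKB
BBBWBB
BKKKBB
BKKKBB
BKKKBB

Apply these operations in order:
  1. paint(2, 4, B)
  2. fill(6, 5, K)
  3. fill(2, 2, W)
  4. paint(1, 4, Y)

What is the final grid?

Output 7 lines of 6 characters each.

Answer: WWWWWW
WWWWYW
WWWWWW
WWWWWW
WWWWWW
WWWWWW
WWWWWW

Derivation:
After op 1 paint(2,4,B):
BBBBBB
BBBBBB
BKKWBB
BBBWBB
BKKKBB
BKKKBB
BKKKBB
After op 2 fill(6,5,K) [29 cells changed]:
KKKKKK
KKKKKK
KKKWKK
KKKWKK
KKKKKK
KKKKKK
KKKKKK
After op 3 fill(2,2,W) [40 cells changed]:
WWWWWW
WWWWWW
WWWWWW
WWWWWW
WWWWWW
WWWWWW
WWWWWW
After op 4 paint(1,4,Y):
WWWWWW
WWWWYW
WWWWWW
WWWWWW
WWWWWW
WWWWWW
WWWWWW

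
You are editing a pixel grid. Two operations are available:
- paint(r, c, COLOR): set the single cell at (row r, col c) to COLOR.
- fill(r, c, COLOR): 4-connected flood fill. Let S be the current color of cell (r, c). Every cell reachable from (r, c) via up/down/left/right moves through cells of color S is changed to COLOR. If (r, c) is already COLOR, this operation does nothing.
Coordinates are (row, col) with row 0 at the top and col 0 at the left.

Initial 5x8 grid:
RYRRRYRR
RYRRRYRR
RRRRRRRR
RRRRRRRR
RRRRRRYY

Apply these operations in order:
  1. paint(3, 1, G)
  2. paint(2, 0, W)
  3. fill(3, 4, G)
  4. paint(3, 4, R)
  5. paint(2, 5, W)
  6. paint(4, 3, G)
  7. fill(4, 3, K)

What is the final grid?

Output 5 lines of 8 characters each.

Answer: RYKKKYKK
RYKKKYKK
WKKKKWKK
KKKKRKKK
KKKKKKYY

Derivation:
After op 1 paint(3,1,G):
RYRRRYRR
RYRRRYRR
RRRRRRRR
RGRRRRRR
RRRRRRYY
After op 2 paint(2,0,W):
RYRRRYRR
RYRRRYRR
WRRRRRRR
RGRRRRRR
RRRRRRYY
After op 3 fill(3,4,G) [30 cells changed]:
RYGGGYGG
RYGGGYGG
WGGGGGGG
GGGGGGGG
GGGGGGYY
After op 4 paint(3,4,R):
RYGGGYGG
RYGGGYGG
WGGGGGGG
GGGGRGGG
GGGGGGYY
After op 5 paint(2,5,W):
RYGGGYGG
RYGGGYGG
WGGGGWGG
GGGGRGGG
GGGGGGYY
After op 6 paint(4,3,G):
RYGGGYGG
RYGGGYGG
WGGGGWGG
GGGGRGGG
GGGGGGYY
After op 7 fill(4,3,K) [29 cells changed]:
RYKKKYKK
RYKKKYKK
WKKKKWKK
KKKKRKKK
KKKKKKYY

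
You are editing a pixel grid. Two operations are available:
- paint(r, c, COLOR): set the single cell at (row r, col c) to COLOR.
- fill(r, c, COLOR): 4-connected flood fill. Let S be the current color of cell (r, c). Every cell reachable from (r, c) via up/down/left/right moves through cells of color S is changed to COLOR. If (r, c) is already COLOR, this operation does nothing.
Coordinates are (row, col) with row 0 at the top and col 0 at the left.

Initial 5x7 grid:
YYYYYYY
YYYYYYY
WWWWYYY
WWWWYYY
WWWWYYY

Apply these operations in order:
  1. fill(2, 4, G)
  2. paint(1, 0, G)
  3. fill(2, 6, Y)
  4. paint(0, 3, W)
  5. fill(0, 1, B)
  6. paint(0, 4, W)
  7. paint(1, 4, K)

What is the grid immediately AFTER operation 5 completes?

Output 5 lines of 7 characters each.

After op 1 fill(2,4,G) [23 cells changed]:
GGGGGGG
GGGGGGG
WWWWGGG
WWWWGGG
WWWWGGG
After op 2 paint(1,0,G):
GGGGGGG
GGGGGGG
WWWWGGG
WWWWGGG
WWWWGGG
After op 3 fill(2,6,Y) [23 cells changed]:
YYYYYYY
YYYYYYY
WWWWYYY
WWWWYYY
WWWWYYY
After op 4 paint(0,3,W):
YYYWYYY
YYYYYYY
WWWWYYY
WWWWYYY
WWWWYYY
After op 5 fill(0,1,B) [22 cells changed]:
BBBWBBB
BBBBBBB
WWWWBBB
WWWWBBB
WWWWBBB

Answer: BBBWBBB
BBBBBBB
WWWWBBB
WWWWBBB
WWWWBBB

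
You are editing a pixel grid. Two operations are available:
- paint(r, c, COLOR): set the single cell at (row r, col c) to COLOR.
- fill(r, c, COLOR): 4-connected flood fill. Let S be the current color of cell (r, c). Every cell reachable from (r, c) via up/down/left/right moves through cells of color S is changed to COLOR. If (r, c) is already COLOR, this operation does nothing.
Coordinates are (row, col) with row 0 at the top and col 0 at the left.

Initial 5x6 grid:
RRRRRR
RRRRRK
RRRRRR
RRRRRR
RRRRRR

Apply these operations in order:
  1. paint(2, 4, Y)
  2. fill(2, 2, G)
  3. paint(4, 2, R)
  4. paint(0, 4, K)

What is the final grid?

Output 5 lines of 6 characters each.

After op 1 paint(2,4,Y):
RRRRRR
RRRRRK
RRRRYR
RRRRRR
RRRRRR
After op 2 fill(2,2,G) [28 cells changed]:
GGGGGG
GGGGGK
GGGGYG
GGGGGG
GGGGGG
After op 3 paint(4,2,R):
GGGGGG
GGGGGK
GGGGYG
GGGGGG
GGRGGG
After op 4 paint(0,4,K):
GGGGKG
GGGGGK
GGGGYG
GGGGGG
GGRGGG

Answer: GGGGKG
GGGGGK
GGGGYG
GGGGGG
GGRGGG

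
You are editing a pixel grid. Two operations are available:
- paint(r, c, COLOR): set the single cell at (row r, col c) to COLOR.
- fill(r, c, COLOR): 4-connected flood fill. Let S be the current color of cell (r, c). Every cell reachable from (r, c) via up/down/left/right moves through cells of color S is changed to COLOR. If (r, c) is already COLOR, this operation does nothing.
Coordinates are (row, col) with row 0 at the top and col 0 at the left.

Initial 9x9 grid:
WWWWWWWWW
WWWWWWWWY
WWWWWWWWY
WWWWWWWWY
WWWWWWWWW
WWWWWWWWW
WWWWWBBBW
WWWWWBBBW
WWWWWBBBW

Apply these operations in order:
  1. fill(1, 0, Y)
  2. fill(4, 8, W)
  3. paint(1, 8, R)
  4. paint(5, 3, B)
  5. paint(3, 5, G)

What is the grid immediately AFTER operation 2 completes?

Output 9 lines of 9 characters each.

After op 1 fill(1,0,Y) [69 cells changed]:
YYYYYYYYY
YYYYYYYYY
YYYYYYYYY
YYYYYYYYY
YYYYYYYYY
YYYYYYYYY
YYYYYBBBY
YYYYYBBBY
YYYYYBBBY
After op 2 fill(4,8,W) [72 cells changed]:
WWWWWWWWW
WWWWWWWWW
WWWWWWWWW
WWWWWWWWW
WWWWWWWWW
WWWWWWWWW
WWWWWBBBW
WWWWWBBBW
WWWWWBBBW

Answer: WWWWWWWWW
WWWWWWWWW
WWWWWWWWW
WWWWWWWWW
WWWWWWWWW
WWWWWWWWW
WWWWWBBBW
WWWWWBBBW
WWWWWBBBW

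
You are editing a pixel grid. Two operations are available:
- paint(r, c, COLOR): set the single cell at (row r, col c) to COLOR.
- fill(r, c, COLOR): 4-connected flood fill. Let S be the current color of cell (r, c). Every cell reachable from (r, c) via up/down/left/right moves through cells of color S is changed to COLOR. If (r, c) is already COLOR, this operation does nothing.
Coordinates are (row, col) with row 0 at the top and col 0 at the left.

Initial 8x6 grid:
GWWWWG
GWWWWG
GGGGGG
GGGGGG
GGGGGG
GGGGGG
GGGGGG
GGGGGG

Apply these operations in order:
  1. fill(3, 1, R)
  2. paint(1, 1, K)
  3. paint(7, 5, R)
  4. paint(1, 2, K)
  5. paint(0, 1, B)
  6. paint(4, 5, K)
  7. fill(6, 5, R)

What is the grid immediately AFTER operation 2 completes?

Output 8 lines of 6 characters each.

Answer: RWWWWR
RKWWWR
RRRRRR
RRRRRR
RRRRRR
RRRRRR
RRRRRR
RRRRRR

Derivation:
After op 1 fill(3,1,R) [40 cells changed]:
RWWWWR
RWWWWR
RRRRRR
RRRRRR
RRRRRR
RRRRRR
RRRRRR
RRRRRR
After op 2 paint(1,1,K):
RWWWWR
RKWWWR
RRRRRR
RRRRRR
RRRRRR
RRRRRR
RRRRRR
RRRRRR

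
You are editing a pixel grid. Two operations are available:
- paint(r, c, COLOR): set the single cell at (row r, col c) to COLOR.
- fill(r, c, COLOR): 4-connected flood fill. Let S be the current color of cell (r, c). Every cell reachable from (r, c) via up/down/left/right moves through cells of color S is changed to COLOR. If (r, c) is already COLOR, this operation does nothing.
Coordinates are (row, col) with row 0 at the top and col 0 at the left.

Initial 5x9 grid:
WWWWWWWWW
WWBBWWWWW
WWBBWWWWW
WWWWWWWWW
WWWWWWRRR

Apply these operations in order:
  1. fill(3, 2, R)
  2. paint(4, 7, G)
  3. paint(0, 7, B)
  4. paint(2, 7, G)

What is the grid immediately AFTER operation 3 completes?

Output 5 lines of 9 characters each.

Answer: RRRRRRRBR
RRBBRRRRR
RRBBRRRRR
RRRRRRRRR
RRRRRRRGR

Derivation:
After op 1 fill(3,2,R) [38 cells changed]:
RRRRRRRRR
RRBBRRRRR
RRBBRRRRR
RRRRRRRRR
RRRRRRRRR
After op 2 paint(4,7,G):
RRRRRRRRR
RRBBRRRRR
RRBBRRRRR
RRRRRRRRR
RRRRRRRGR
After op 3 paint(0,7,B):
RRRRRRRBR
RRBBRRRRR
RRBBRRRRR
RRRRRRRRR
RRRRRRRGR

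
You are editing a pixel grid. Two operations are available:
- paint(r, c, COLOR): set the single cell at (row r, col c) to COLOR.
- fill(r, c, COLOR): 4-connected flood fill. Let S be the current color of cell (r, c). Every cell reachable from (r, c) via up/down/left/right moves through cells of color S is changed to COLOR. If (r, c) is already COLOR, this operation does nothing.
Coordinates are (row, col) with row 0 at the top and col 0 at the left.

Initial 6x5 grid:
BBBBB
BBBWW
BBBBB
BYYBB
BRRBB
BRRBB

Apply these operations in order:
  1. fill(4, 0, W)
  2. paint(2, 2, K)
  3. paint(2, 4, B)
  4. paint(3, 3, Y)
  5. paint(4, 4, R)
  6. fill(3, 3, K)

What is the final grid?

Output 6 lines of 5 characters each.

After op 1 fill(4,0,W) [22 cells changed]:
WWWWW
WWWWW
WWWWW
WYYWW
WRRWW
WRRWW
After op 2 paint(2,2,K):
WWWWW
WWWWW
WWKWW
WYYWW
WRRWW
WRRWW
After op 3 paint(2,4,B):
WWWWW
WWWWW
WWKWB
WYYWW
WRRWW
WRRWW
After op 4 paint(3,3,Y):
WWWWW
WWWWW
WWKWB
WYYYW
WRRWW
WRRWW
After op 5 paint(4,4,R):
WWWWW
WWWWW
WWKWB
WYYYW
WRRWR
WRRWW
After op 6 fill(3,3,K) [3 cells changed]:
WWWWW
WWWWW
WWKWB
WKKKW
WRRWR
WRRWW

Answer: WWWWW
WWWWW
WWKWB
WKKKW
WRRWR
WRRWW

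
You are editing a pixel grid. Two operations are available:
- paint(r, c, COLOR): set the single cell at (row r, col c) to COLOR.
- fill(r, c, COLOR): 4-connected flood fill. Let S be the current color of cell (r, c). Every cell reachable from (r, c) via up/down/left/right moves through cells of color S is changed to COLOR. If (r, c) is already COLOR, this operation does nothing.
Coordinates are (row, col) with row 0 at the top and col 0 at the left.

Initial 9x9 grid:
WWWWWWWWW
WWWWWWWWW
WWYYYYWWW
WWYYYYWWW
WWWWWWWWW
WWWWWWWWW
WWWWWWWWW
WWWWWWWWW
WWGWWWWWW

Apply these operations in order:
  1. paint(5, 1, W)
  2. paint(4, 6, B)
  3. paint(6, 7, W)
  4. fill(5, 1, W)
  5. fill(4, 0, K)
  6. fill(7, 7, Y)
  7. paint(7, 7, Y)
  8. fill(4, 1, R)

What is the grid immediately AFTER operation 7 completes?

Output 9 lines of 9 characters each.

After op 1 paint(5,1,W):
WWWWWWWWW
WWWWWWWWW
WWYYYYWWW
WWYYYYWWW
WWWWWWWWW
WWWWWWWWW
WWWWWWWWW
WWWWWWWWW
WWGWWWWWW
After op 2 paint(4,6,B):
WWWWWWWWW
WWWWWWWWW
WWYYYYWWW
WWYYYYWWW
WWWWWWBWW
WWWWWWWWW
WWWWWWWWW
WWWWWWWWW
WWGWWWWWW
After op 3 paint(6,7,W):
WWWWWWWWW
WWWWWWWWW
WWYYYYWWW
WWYYYYWWW
WWWWWWBWW
WWWWWWWWW
WWWWWWWWW
WWWWWWWWW
WWGWWWWWW
After op 4 fill(5,1,W) [0 cells changed]:
WWWWWWWWW
WWWWWWWWW
WWYYYYWWW
WWYYYYWWW
WWWWWWBWW
WWWWWWWWW
WWWWWWWWW
WWWWWWWWW
WWGWWWWWW
After op 5 fill(4,0,K) [71 cells changed]:
KKKKKKKKK
KKKKKKKKK
KKYYYYKKK
KKYYYYKKK
KKKKKKBKK
KKKKKKKKK
KKKKKKKKK
KKKKKKKKK
KKGKKKKKK
After op 6 fill(7,7,Y) [71 cells changed]:
YYYYYYYYY
YYYYYYYYY
YYYYYYYYY
YYYYYYYYY
YYYYYYBYY
YYYYYYYYY
YYYYYYYYY
YYYYYYYYY
YYGYYYYYY
After op 7 paint(7,7,Y):
YYYYYYYYY
YYYYYYYYY
YYYYYYYYY
YYYYYYYYY
YYYYYYBYY
YYYYYYYYY
YYYYYYYYY
YYYYYYYYY
YYGYYYYYY

Answer: YYYYYYYYY
YYYYYYYYY
YYYYYYYYY
YYYYYYYYY
YYYYYYBYY
YYYYYYYYY
YYYYYYYYY
YYYYYYYYY
YYGYYYYYY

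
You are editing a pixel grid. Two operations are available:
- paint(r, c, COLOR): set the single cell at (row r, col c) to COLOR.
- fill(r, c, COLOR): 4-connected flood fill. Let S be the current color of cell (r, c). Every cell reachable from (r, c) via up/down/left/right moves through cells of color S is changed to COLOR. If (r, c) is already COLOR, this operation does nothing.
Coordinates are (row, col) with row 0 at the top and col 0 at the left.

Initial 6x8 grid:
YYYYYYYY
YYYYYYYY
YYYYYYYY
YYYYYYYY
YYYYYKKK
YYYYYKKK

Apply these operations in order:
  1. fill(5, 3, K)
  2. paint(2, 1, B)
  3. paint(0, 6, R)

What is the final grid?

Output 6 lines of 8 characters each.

Answer: KKKKKKRK
KKKKKKKK
KBKKKKKK
KKKKKKKK
KKKKKKKK
KKKKKKKK

Derivation:
After op 1 fill(5,3,K) [42 cells changed]:
KKKKKKKK
KKKKKKKK
KKKKKKKK
KKKKKKKK
KKKKKKKK
KKKKKKKK
After op 2 paint(2,1,B):
KKKKKKKK
KKKKKKKK
KBKKKKKK
KKKKKKKK
KKKKKKKK
KKKKKKKK
After op 3 paint(0,6,R):
KKKKKKRK
KKKKKKKK
KBKKKKKK
KKKKKKKK
KKKKKKKK
KKKKKKKK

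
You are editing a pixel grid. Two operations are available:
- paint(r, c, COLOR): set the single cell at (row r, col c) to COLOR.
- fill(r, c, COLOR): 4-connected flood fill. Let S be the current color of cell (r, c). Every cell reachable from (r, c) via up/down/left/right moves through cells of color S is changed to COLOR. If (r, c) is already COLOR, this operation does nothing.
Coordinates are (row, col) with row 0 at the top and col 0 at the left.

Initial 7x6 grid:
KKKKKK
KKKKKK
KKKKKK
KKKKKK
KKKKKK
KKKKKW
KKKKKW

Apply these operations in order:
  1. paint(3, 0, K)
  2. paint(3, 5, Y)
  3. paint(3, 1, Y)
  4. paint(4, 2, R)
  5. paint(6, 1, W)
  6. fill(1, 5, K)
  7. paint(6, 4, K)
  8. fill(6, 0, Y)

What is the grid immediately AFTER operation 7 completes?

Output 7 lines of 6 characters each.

Answer: KKKKKK
KKKKKK
KKKKKK
KYKKKY
KKRKKK
KKKKKW
KWKKKW

Derivation:
After op 1 paint(3,0,K):
KKKKKK
KKKKKK
KKKKKK
KKKKKK
KKKKKK
KKKKKW
KKKKKW
After op 2 paint(3,5,Y):
KKKKKK
KKKKKK
KKKKKK
KKKKKY
KKKKKK
KKKKKW
KKKKKW
After op 3 paint(3,1,Y):
KKKKKK
KKKKKK
KKKKKK
KYKKKY
KKKKKK
KKKKKW
KKKKKW
After op 4 paint(4,2,R):
KKKKKK
KKKKKK
KKKKKK
KYKKKY
KKRKKK
KKKKKW
KKKKKW
After op 5 paint(6,1,W):
KKKKKK
KKKKKK
KKKKKK
KYKKKY
KKRKKK
KKKKKW
KWKKKW
After op 6 fill(1,5,K) [0 cells changed]:
KKKKKK
KKKKKK
KKKKKK
KYKKKY
KKRKKK
KKKKKW
KWKKKW
After op 7 paint(6,4,K):
KKKKKK
KKKKKK
KKKKKK
KYKKKY
KKRKKK
KKKKKW
KWKKKW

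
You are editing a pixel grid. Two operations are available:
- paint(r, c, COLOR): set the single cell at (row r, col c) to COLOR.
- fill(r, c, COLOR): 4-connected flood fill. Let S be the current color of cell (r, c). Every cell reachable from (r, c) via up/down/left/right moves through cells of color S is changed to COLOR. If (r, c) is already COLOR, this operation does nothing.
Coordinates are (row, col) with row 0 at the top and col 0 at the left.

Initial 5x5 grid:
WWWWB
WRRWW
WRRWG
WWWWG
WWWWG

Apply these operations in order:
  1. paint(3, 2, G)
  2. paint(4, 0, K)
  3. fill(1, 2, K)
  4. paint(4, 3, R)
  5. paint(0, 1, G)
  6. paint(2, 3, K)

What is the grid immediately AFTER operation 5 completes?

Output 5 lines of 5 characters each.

Answer: WGWWB
WKKWW
WKKWG
WWGWG
KWWRG

Derivation:
After op 1 paint(3,2,G):
WWWWB
WRRWW
WRRWG
WWGWG
WWWWG
After op 2 paint(4,0,K):
WWWWB
WRRWW
WRRWG
WWGWG
KWWWG
After op 3 fill(1,2,K) [4 cells changed]:
WWWWB
WKKWW
WKKWG
WWGWG
KWWWG
After op 4 paint(4,3,R):
WWWWB
WKKWW
WKKWG
WWGWG
KWWRG
After op 5 paint(0,1,G):
WGWWB
WKKWW
WKKWG
WWGWG
KWWRG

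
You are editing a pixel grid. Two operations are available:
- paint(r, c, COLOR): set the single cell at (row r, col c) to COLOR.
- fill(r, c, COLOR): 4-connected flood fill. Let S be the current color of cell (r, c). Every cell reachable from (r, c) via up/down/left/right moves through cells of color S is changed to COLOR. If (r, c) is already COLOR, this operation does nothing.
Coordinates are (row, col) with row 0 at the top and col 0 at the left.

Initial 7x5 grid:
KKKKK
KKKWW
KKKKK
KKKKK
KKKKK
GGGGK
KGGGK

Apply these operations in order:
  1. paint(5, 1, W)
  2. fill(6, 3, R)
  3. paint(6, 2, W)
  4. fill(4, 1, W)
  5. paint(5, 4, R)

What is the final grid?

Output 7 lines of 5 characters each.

After op 1 paint(5,1,W):
KKKKK
KKKWW
KKKKK
KKKKK
KKKKK
GWGGK
KGGGK
After op 2 fill(6,3,R) [5 cells changed]:
KKKKK
KKKWW
KKKKK
KKKKK
KKKKK
GWRRK
KRRRK
After op 3 paint(6,2,W):
KKKKK
KKKWW
KKKKK
KKKKK
KKKKK
GWRRK
KRWRK
After op 4 fill(4,1,W) [25 cells changed]:
WWWWW
WWWWW
WWWWW
WWWWW
WWWWW
GWRRW
KRWRW
After op 5 paint(5,4,R):
WWWWW
WWWWW
WWWWW
WWWWW
WWWWW
GWRRR
KRWRW

Answer: WWWWW
WWWWW
WWWWW
WWWWW
WWWWW
GWRRR
KRWRW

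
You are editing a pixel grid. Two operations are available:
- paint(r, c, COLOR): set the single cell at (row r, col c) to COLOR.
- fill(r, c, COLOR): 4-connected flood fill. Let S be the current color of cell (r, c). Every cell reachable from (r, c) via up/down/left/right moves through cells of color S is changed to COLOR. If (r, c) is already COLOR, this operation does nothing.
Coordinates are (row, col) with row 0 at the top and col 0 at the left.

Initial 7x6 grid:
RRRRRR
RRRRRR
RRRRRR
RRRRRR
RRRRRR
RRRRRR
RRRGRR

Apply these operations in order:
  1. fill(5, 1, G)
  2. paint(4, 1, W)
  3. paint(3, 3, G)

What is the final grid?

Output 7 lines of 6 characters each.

Answer: GGGGGG
GGGGGG
GGGGGG
GGGGGG
GWGGGG
GGGGGG
GGGGGG

Derivation:
After op 1 fill(5,1,G) [41 cells changed]:
GGGGGG
GGGGGG
GGGGGG
GGGGGG
GGGGGG
GGGGGG
GGGGGG
After op 2 paint(4,1,W):
GGGGGG
GGGGGG
GGGGGG
GGGGGG
GWGGGG
GGGGGG
GGGGGG
After op 3 paint(3,3,G):
GGGGGG
GGGGGG
GGGGGG
GGGGGG
GWGGGG
GGGGGG
GGGGGG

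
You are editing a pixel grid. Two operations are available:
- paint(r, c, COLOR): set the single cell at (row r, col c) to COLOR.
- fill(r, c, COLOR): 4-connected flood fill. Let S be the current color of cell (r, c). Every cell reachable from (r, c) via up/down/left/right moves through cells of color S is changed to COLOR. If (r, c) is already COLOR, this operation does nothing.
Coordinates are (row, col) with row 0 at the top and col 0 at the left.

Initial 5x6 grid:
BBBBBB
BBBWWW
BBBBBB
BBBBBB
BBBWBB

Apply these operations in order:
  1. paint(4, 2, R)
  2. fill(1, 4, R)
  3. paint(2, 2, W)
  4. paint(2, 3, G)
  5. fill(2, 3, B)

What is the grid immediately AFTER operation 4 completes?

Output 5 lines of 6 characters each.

After op 1 paint(4,2,R):
BBBBBB
BBBWWW
BBBBBB
BBBBBB
BBRWBB
After op 2 fill(1,4,R) [3 cells changed]:
BBBBBB
BBBRRR
BBBBBB
BBBBBB
BBRWBB
After op 3 paint(2,2,W):
BBBBBB
BBBRRR
BBWBBB
BBBBBB
BBRWBB
After op 4 paint(2,3,G):
BBBBBB
BBBRRR
BBWGBB
BBBBBB
BBRWBB

Answer: BBBBBB
BBBRRR
BBWGBB
BBBBBB
BBRWBB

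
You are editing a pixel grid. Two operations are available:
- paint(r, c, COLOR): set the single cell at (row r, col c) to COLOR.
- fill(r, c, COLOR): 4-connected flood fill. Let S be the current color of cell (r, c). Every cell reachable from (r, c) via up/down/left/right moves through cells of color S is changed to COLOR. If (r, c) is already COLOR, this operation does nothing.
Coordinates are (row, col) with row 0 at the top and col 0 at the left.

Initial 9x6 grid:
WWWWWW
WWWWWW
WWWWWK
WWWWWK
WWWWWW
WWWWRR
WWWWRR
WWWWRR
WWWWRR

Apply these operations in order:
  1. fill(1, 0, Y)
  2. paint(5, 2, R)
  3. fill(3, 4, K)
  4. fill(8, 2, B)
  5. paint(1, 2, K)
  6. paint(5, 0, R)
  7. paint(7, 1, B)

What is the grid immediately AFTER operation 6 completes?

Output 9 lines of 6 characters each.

Answer: BBBBBB
BBKBBB
BBBBBB
BBBBBB
BBBBBB
RBRBRR
BBBBRR
BBBBRR
BBBBRR

Derivation:
After op 1 fill(1,0,Y) [44 cells changed]:
YYYYYY
YYYYYY
YYYYYK
YYYYYK
YYYYYY
YYYYRR
YYYYRR
YYYYRR
YYYYRR
After op 2 paint(5,2,R):
YYYYYY
YYYYYY
YYYYYK
YYYYYK
YYYYYY
YYRYRR
YYYYRR
YYYYRR
YYYYRR
After op 3 fill(3,4,K) [43 cells changed]:
KKKKKK
KKKKKK
KKKKKK
KKKKKK
KKKKKK
KKRKRR
KKKKRR
KKKKRR
KKKKRR
After op 4 fill(8,2,B) [45 cells changed]:
BBBBBB
BBBBBB
BBBBBB
BBBBBB
BBBBBB
BBRBRR
BBBBRR
BBBBRR
BBBBRR
After op 5 paint(1,2,K):
BBBBBB
BBKBBB
BBBBBB
BBBBBB
BBBBBB
BBRBRR
BBBBRR
BBBBRR
BBBBRR
After op 6 paint(5,0,R):
BBBBBB
BBKBBB
BBBBBB
BBBBBB
BBBBBB
RBRBRR
BBBBRR
BBBBRR
BBBBRR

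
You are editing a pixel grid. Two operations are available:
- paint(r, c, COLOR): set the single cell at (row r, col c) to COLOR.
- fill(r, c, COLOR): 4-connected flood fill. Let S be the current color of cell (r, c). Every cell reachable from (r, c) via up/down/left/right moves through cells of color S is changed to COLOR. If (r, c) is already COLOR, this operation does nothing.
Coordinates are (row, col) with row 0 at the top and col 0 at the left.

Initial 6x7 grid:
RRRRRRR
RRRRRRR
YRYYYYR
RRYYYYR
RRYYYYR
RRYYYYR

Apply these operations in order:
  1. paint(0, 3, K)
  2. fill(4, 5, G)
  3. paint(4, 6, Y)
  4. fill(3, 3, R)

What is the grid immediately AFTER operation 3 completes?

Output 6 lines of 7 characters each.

After op 1 paint(0,3,K):
RRRKRRR
RRRRRRR
YRYYYYR
RRYYYYR
RRYYYYR
RRYYYYR
After op 2 fill(4,5,G) [16 cells changed]:
RRRKRRR
RRRRRRR
YRGGGGR
RRGGGGR
RRGGGGR
RRGGGGR
After op 3 paint(4,6,Y):
RRRKRRR
RRRRRRR
YRGGGGR
RRGGGGR
RRGGGGY
RRGGGGR

Answer: RRRKRRR
RRRRRRR
YRGGGGR
RRGGGGR
RRGGGGY
RRGGGGR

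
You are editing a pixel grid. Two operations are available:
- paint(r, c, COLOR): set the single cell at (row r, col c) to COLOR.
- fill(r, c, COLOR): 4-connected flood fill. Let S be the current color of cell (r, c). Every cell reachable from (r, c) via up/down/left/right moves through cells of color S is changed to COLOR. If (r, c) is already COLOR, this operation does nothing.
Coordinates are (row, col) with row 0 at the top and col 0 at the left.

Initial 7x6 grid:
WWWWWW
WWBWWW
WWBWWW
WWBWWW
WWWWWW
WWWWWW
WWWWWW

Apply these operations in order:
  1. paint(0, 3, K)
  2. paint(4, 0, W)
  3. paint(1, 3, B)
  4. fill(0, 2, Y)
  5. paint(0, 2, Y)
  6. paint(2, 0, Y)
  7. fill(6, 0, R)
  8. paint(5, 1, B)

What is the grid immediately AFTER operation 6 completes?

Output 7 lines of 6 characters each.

Answer: YYYKYY
YYBBYY
YYBYYY
YYBYYY
YYYYYY
YYYYYY
YYYYYY

Derivation:
After op 1 paint(0,3,K):
WWWKWW
WWBWWW
WWBWWW
WWBWWW
WWWWWW
WWWWWW
WWWWWW
After op 2 paint(4,0,W):
WWWKWW
WWBWWW
WWBWWW
WWBWWW
WWWWWW
WWWWWW
WWWWWW
After op 3 paint(1,3,B):
WWWKWW
WWBBWW
WWBWWW
WWBWWW
WWWWWW
WWWWWW
WWWWWW
After op 4 fill(0,2,Y) [37 cells changed]:
YYYKYY
YYBBYY
YYBYYY
YYBYYY
YYYYYY
YYYYYY
YYYYYY
After op 5 paint(0,2,Y):
YYYKYY
YYBBYY
YYBYYY
YYBYYY
YYYYYY
YYYYYY
YYYYYY
After op 6 paint(2,0,Y):
YYYKYY
YYBBYY
YYBYYY
YYBYYY
YYYYYY
YYYYYY
YYYYYY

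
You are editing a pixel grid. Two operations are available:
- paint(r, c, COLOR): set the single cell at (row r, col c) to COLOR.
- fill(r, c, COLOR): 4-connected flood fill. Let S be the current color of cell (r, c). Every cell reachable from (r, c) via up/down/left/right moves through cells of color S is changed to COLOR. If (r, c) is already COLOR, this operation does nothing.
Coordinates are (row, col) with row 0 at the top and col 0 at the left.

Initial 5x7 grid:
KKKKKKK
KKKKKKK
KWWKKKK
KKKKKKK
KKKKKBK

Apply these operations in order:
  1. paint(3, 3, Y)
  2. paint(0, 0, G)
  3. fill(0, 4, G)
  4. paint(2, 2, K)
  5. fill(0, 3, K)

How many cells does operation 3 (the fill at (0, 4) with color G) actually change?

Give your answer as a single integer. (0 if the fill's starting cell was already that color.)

Answer: 30

Derivation:
After op 1 paint(3,3,Y):
KKKKKKK
KKKKKKK
KWWKKKK
KKKYKKK
KKKKKBK
After op 2 paint(0,0,G):
GKKKKKK
KKKKKKK
KWWKKKK
KKKYKKK
KKKKKBK
After op 3 fill(0,4,G) [30 cells changed]:
GGGGGGG
GGGGGGG
GWWGGGG
GGGYGGG
GGGGGBG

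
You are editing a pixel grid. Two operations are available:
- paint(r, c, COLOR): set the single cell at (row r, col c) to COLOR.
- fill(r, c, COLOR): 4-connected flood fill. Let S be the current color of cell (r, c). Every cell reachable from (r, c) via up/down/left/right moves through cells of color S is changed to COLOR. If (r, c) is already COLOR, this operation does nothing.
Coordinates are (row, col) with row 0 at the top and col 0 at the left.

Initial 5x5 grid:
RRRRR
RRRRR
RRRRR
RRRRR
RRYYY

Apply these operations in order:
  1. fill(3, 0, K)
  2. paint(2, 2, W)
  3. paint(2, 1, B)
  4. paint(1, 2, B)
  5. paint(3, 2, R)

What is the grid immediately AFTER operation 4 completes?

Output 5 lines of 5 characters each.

After op 1 fill(3,0,K) [22 cells changed]:
KKKKK
KKKKK
KKKKK
KKKKK
KKYYY
After op 2 paint(2,2,W):
KKKKK
KKKKK
KKWKK
KKKKK
KKYYY
After op 3 paint(2,1,B):
KKKKK
KKKKK
KBWKK
KKKKK
KKYYY
After op 4 paint(1,2,B):
KKKKK
KKBKK
KBWKK
KKKKK
KKYYY

Answer: KKKKK
KKBKK
KBWKK
KKKKK
KKYYY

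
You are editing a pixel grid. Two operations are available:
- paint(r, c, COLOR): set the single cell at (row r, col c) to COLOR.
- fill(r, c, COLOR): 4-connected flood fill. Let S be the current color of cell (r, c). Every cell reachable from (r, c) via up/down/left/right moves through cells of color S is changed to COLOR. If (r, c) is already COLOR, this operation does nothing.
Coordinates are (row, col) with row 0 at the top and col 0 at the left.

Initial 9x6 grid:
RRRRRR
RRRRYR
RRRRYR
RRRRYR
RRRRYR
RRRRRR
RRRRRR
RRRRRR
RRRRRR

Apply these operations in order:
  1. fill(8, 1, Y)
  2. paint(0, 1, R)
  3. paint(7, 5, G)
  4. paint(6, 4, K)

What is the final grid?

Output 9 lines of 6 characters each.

After op 1 fill(8,1,Y) [50 cells changed]:
YYYYYY
YYYYYY
YYYYYY
YYYYYY
YYYYYY
YYYYYY
YYYYYY
YYYYYY
YYYYYY
After op 2 paint(0,1,R):
YRYYYY
YYYYYY
YYYYYY
YYYYYY
YYYYYY
YYYYYY
YYYYYY
YYYYYY
YYYYYY
After op 3 paint(7,5,G):
YRYYYY
YYYYYY
YYYYYY
YYYYYY
YYYYYY
YYYYYY
YYYYYY
YYYYYG
YYYYYY
After op 4 paint(6,4,K):
YRYYYY
YYYYYY
YYYYYY
YYYYYY
YYYYYY
YYYYYY
YYYYKY
YYYYYG
YYYYYY

Answer: YRYYYY
YYYYYY
YYYYYY
YYYYYY
YYYYYY
YYYYYY
YYYYKY
YYYYYG
YYYYYY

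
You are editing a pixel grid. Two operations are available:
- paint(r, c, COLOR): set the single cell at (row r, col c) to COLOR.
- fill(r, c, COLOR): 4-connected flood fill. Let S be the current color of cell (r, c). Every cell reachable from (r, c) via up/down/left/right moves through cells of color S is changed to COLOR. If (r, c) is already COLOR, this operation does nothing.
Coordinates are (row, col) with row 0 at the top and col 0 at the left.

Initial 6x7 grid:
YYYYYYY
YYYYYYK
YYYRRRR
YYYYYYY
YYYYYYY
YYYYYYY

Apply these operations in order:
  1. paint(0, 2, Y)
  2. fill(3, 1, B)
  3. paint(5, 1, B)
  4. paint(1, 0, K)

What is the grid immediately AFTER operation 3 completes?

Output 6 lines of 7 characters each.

Answer: BBBBBBB
BBBBBBK
BBBRRRR
BBBBBBB
BBBBBBB
BBBBBBB

Derivation:
After op 1 paint(0,2,Y):
YYYYYYY
YYYYYYK
YYYRRRR
YYYYYYY
YYYYYYY
YYYYYYY
After op 2 fill(3,1,B) [37 cells changed]:
BBBBBBB
BBBBBBK
BBBRRRR
BBBBBBB
BBBBBBB
BBBBBBB
After op 3 paint(5,1,B):
BBBBBBB
BBBBBBK
BBBRRRR
BBBBBBB
BBBBBBB
BBBBBBB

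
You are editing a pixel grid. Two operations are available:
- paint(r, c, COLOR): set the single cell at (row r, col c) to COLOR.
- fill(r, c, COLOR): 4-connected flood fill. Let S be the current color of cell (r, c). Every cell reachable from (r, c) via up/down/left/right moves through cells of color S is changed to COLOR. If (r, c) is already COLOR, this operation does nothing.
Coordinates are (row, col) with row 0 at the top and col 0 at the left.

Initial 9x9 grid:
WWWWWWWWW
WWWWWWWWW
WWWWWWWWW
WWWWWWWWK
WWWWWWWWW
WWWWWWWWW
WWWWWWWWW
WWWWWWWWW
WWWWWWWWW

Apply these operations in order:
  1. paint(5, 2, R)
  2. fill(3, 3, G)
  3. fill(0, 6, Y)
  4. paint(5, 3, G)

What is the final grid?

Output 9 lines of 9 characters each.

After op 1 paint(5,2,R):
WWWWWWWWW
WWWWWWWWW
WWWWWWWWW
WWWWWWWWK
WWWWWWWWW
WWRWWWWWW
WWWWWWWWW
WWWWWWWWW
WWWWWWWWW
After op 2 fill(3,3,G) [79 cells changed]:
GGGGGGGGG
GGGGGGGGG
GGGGGGGGG
GGGGGGGGK
GGGGGGGGG
GGRGGGGGG
GGGGGGGGG
GGGGGGGGG
GGGGGGGGG
After op 3 fill(0,6,Y) [79 cells changed]:
YYYYYYYYY
YYYYYYYYY
YYYYYYYYY
YYYYYYYYK
YYYYYYYYY
YYRYYYYYY
YYYYYYYYY
YYYYYYYYY
YYYYYYYYY
After op 4 paint(5,3,G):
YYYYYYYYY
YYYYYYYYY
YYYYYYYYY
YYYYYYYYK
YYYYYYYYY
YYRGYYYYY
YYYYYYYYY
YYYYYYYYY
YYYYYYYYY

Answer: YYYYYYYYY
YYYYYYYYY
YYYYYYYYY
YYYYYYYYK
YYYYYYYYY
YYRGYYYYY
YYYYYYYYY
YYYYYYYYY
YYYYYYYYY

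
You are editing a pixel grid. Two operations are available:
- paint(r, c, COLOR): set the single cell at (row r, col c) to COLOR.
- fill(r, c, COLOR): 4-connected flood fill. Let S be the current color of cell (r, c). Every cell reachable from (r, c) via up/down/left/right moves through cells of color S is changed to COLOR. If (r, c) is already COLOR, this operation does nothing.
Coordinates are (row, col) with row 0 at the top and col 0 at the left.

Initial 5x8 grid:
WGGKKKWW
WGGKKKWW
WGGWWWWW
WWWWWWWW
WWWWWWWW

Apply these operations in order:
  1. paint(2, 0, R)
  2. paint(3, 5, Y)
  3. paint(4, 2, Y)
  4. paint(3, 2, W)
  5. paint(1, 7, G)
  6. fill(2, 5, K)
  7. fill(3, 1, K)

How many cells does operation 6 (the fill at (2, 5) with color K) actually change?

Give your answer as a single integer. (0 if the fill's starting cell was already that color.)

After op 1 paint(2,0,R):
WGGKKKWW
WGGKKKWW
RGGWWWWW
WWWWWWWW
WWWWWWWW
After op 2 paint(3,5,Y):
WGGKKKWW
WGGKKKWW
RGGWWWWW
WWWWWYWW
WWWWWWWW
After op 3 paint(4,2,Y):
WGGKKKWW
WGGKKKWW
RGGWWWWW
WWWWWYWW
WWYWWWWW
After op 4 paint(3,2,W):
WGGKKKWW
WGGKKKWW
RGGWWWWW
WWWWWYWW
WWYWWWWW
After op 5 paint(1,7,G):
WGGKKKWW
WGGKKKWG
RGGWWWWW
WWWWWYWW
WWYWWWWW
After op 6 fill(2,5,K) [22 cells changed]:
WGGKKKKK
WGGKKKKG
RGGKKKKK
KKKKKYKK
KKYKKKKK

Answer: 22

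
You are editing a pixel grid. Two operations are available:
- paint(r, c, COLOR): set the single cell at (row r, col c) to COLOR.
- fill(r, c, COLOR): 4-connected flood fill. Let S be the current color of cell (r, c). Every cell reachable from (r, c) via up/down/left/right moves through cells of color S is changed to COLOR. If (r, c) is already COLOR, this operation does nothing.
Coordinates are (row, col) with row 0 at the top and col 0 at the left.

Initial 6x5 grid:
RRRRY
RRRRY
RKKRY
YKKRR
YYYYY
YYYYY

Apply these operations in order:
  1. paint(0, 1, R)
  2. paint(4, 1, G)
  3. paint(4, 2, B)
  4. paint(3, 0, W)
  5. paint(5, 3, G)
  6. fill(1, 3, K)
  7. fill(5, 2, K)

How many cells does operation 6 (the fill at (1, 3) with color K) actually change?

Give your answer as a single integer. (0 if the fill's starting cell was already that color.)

After op 1 paint(0,1,R):
RRRRY
RRRRY
RKKRY
YKKRR
YYYYY
YYYYY
After op 2 paint(4,1,G):
RRRRY
RRRRY
RKKRY
YKKRR
YGYYY
YYYYY
After op 3 paint(4,2,B):
RRRRY
RRRRY
RKKRY
YKKRR
YGBYY
YYYYY
After op 4 paint(3,0,W):
RRRRY
RRRRY
RKKRY
WKKRR
YGBYY
YYYYY
After op 5 paint(5,3,G):
RRRRY
RRRRY
RKKRY
WKKRR
YGBYY
YYYGY
After op 6 fill(1,3,K) [12 cells changed]:
KKKKY
KKKKY
KKKKY
WKKKK
YGBYY
YYYGY

Answer: 12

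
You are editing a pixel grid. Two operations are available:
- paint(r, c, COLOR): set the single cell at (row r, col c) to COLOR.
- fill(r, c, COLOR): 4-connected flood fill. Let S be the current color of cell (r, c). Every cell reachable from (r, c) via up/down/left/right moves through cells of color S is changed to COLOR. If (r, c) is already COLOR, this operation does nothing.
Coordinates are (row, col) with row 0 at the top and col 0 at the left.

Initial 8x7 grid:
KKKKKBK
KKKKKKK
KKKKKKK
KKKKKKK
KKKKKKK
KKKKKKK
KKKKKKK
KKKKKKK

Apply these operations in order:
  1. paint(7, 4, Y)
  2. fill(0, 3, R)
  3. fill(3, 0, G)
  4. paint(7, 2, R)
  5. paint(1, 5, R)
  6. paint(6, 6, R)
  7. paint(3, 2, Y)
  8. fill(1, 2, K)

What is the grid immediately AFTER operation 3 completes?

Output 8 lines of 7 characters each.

After op 1 paint(7,4,Y):
KKKKKBK
KKKKKKK
KKKKKKK
KKKKKKK
KKKKKKK
KKKKKKK
KKKKKKK
KKKKYKK
After op 2 fill(0,3,R) [54 cells changed]:
RRRRRBR
RRRRRRR
RRRRRRR
RRRRRRR
RRRRRRR
RRRRRRR
RRRRRRR
RRRRYRR
After op 3 fill(3,0,G) [54 cells changed]:
GGGGGBG
GGGGGGG
GGGGGGG
GGGGGGG
GGGGGGG
GGGGGGG
GGGGGGG
GGGGYGG

Answer: GGGGGBG
GGGGGGG
GGGGGGG
GGGGGGG
GGGGGGG
GGGGGGG
GGGGGGG
GGGGYGG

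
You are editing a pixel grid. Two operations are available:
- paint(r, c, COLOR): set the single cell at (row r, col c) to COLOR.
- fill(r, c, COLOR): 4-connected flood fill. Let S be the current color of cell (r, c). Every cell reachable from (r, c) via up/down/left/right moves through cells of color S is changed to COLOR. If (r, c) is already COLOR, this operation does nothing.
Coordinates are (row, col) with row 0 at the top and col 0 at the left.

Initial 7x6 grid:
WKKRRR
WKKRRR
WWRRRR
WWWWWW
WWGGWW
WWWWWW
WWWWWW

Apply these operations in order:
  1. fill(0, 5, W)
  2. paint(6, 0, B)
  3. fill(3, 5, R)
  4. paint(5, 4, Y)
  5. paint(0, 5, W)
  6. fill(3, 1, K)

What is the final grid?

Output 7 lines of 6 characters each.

Answer: KKKKKW
KKKKKK
KKKKKK
KKKKKK
KKGGKK
KKKKYK
BKKKKK

Derivation:
After op 1 fill(0,5,W) [10 cells changed]:
WKKWWW
WKKWWW
WWWWWW
WWWWWW
WWGGWW
WWWWWW
WWWWWW
After op 2 paint(6,0,B):
WKKWWW
WKKWWW
WWWWWW
WWWWWW
WWGGWW
WWWWWW
BWWWWW
After op 3 fill(3,5,R) [35 cells changed]:
RKKRRR
RKKRRR
RRRRRR
RRRRRR
RRGGRR
RRRRRR
BRRRRR
After op 4 paint(5,4,Y):
RKKRRR
RKKRRR
RRRRRR
RRRRRR
RRGGRR
RRRRYR
BRRRRR
After op 5 paint(0,5,W):
RKKRRW
RKKRRR
RRRRRR
RRRRRR
RRGGRR
RRRRYR
BRRRRR
After op 6 fill(3,1,K) [33 cells changed]:
KKKKKW
KKKKKK
KKKKKK
KKKKKK
KKGGKK
KKKKYK
BKKKKK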